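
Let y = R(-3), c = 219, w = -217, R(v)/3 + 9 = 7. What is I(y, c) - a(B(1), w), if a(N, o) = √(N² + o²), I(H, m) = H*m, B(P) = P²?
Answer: -1314 - √47090 ≈ -1531.0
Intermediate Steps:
R(v) = -6 (R(v) = -27 + 3*7 = -27 + 21 = -6)
y = -6
I(y, c) - a(B(1), w) = -6*219 - √((1²)² + (-217)²) = -1314 - √(1² + 47089) = -1314 - √(1 + 47089) = -1314 - √47090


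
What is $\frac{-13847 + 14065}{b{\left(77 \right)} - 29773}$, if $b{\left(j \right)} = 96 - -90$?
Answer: $- \frac{218}{29587} \approx -0.0073681$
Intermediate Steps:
$b{\left(j \right)} = 186$ ($b{\left(j \right)} = 96 + 90 = 186$)
$\frac{-13847 + 14065}{b{\left(77 \right)} - 29773} = \frac{-13847 + 14065}{186 - 29773} = \frac{218}{186 - 29773} = \frac{218}{-29587} = 218 \left(- \frac{1}{29587}\right) = - \frac{218}{29587}$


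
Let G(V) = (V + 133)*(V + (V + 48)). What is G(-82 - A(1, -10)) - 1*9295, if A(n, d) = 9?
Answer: -14923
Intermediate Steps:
G(V) = (48 + 2*V)*(133 + V) (G(V) = (133 + V)*(V + (48 + V)) = (133 + V)*(48 + 2*V) = (48 + 2*V)*(133 + V))
G(-82 - A(1, -10)) - 1*9295 = (6384 + 2*(-82 - 1*9)² + 314*(-82 - 1*9)) - 1*9295 = (6384 + 2*(-82 - 9)² + 314*(-82 - 9)) - 9295 = (6384 + 2*(-91)² + 314*(-91)) - 9295 = (6384 + 2*8281 - 28574) - 9295 = (6384 + 16562 - 28574) - 9295 = -5628 - 9295 = -14923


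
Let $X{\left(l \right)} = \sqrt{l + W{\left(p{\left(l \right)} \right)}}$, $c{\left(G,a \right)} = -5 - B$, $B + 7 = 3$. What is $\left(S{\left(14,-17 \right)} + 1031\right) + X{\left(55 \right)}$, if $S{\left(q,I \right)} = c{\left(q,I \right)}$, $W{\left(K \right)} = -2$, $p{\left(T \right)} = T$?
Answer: $1030 + \sqrt{53} \approx 1037.3$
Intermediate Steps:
$B = -4$ ($B = -7 + 3 = -4$)
$c{\left(G,a \right)} = -1$ ($c{\left(G,a \right)} = -5 - -4 = -5 + 4 = -1$)
$S{\left(q,I \right)} = -1$
$X{\left(l \right)} = \sqrt{-2 + l}$ ($X{\left(l \right)} = \sqrt{l - 2} = \sqrt{-2 + l}$)
$\left(S{\left(14,-17 \right)} + 1031\right) + X{\left(55 \right)} = \left(-1 + 1031\right) + \sqrt{-2 + 55} = 1030 + \sqrt{53}$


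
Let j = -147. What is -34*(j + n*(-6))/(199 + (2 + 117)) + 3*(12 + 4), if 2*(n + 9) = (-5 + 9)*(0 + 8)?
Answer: 3615/53 ≈ 68.208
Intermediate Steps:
n = 7 (n = -9 + ((-5 + 9)*(0 + 8))/2 = -9 + (4*8)/2 = -9 + (½)*32 = -9 + 16 = 7)
-34*(j + n*(-6))/(199 + (2 + 117)) + 3*(12 + 4) = -34*(-147 + 7*(-6))/(199 + (2 + 117)) + 3*(12 + 4) = -34*(-147 - 42)/(199 + 119) + 3*16 = -(-6426)/318 + 48 = -34*(-63/106) + 48 = 1071/53 + 48 = 3615/53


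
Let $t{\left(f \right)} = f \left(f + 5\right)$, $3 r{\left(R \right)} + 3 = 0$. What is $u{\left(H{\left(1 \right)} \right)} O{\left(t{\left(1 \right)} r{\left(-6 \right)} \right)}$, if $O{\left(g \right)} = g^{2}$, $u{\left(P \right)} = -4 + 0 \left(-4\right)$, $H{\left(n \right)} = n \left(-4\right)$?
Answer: $-144$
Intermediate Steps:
$H{\left(n \right)} = - 4 n$
$r{\left(R \right)} = -1$ ($r{\left(R \right)} = -1 + \frac{1}{3} \cdot 0 = -1 + 0 = -1$)
$u{\left(P \right)} = -4$ ($u{\left(P \right)} = -4 + 0 = -4$)
$t{\left(f \right)} = f \left(5 + f\right)$
$u{\left(H{\left(1 \right)} \right)} O{\left(t{\left(1 \right)} r{\left(-6 \right)} \right)} = - 4 \left(1 \left(5 + 1\right) \left(-1\right)\right)^{2} = - 4 \left(1 \cdot 6 \left(-1\right)\right)^{2} = - 4 \left(6 \left(-1\right)\right)^{2} = - 4 \left(-6\right)^{2} = \left(-4\right) 36 = -144$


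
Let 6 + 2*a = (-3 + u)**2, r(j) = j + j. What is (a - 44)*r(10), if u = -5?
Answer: -300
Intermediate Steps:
r(j) = 2*j
a = 29 (a = -3 + (-3 - 5)**2/2 = -3 + (1/2)*(-8)**2 = -3 + (1/2)*64 = -3 + 32 = 29)
(a - 44)*r(10) = (29 - 44)*(2*10) = -15*20 = -300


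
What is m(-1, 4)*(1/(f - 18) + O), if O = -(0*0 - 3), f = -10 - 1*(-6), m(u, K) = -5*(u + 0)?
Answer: 325/22 ≈ 14.773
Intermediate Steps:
m(u, K) = -5*u
f = -4 (f = -10 + 6 = -4)
O = 3 (O = -(0 - 3) = -1*(-3) = 3)
m(-1, 4)*(1/(f - 18) + O) = (-5*(-1))*(1/(-4 - 18) + 3) = 5*(1/(-22) + 3) = 5*(-1/22 + 3) = 5*(65/22) = 325/22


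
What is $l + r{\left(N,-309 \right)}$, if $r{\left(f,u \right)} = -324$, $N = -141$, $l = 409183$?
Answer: $408859$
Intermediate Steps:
$l + r{\left(N,-309 \right)} = 409183 - 324 = 408859$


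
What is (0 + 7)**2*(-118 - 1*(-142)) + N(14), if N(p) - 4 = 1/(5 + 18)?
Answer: 27141/23 ≈ 1180.0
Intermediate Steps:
N(p) = 93/23 (N(p) = 4 + 1/(5 + 18) = 4 + 1/23 = 93/23)
(0 + 7)**2*(-118 - 1*(-142)) + N(14) = (0 + 7)**2*(-118 - 1*(-142)) + 93/23 = 7**2*(-118 + 142) + 93/23 = 49*24 + 93/23 = 1176 + 93/23 = 27141/23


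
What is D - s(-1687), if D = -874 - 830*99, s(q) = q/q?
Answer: -83045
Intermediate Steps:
s(q) = 1
D = -83044 (D = -874 - 82170 = -83044)
D - s(-1687) = -83044 - 1*1 = -83044 - 1 = -83045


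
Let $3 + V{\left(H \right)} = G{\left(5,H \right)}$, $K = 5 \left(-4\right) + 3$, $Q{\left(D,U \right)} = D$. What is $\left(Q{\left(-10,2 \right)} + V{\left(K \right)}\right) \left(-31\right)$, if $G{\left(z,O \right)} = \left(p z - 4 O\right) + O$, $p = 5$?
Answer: $-1953$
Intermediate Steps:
$G{\left(z,O \right)} = - 3 O + 5 z$ ($G{\left(z,O \right)} = \left(5 z - 4 O\right) + O = \left(- 4 O + 5 z\right) + O = - 3 O + 5 z$)
$K = -17$ ($K = -20 + 3 = -17$)
$V{\left(H \right)} = 22 - 3 H$ ($V{\left(H \right)} = -3 - \left(-25 + 3 H\right) = 22 - 3 H$)
$\left(Q{\left(-10,2 \right)} + V{\left(K \right)}\right) \left(-31\right) = \left(-10 + \left(22 - -51\right)\right) \left(-31\right) = \left(-10 + \left(22 + 51\right)\right) \left(-31\right) = \left(-10 + 73\right) \left(-31\right) = 63 \left(-31\right) = -1953$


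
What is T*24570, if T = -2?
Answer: -49140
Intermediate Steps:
T*24570 = -2*24570 = -49140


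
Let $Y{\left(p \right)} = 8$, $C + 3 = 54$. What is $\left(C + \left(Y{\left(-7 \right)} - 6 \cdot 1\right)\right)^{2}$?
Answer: $2809$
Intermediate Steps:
$C = 51$ ($C = -3 + 54 = 51$)
$\left(C + \left(Y{\left(-7 \right)} - 6 \cdot 1\right)\right)^{2} = \left(51 + \left(8 - 6 \cdot 1\right)\right)^{2} = \left(51 + \left(8 - 6\right)\right)^{2} = \left(51 + 2\right)^{2} = 53^{2} = 2809$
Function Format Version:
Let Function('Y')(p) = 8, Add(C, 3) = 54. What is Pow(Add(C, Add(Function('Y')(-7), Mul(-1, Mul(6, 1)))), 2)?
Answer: 2809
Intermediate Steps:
C = 51 (C = Add(-3, 54) = 51)
Pow(Add(C, Add(Function('Y')(-7), Mul(-1, Mul(6, 1)))), 2) = Pow(Add(51, Add(8, Mul(-1, Mul(6, 1)))), 2) = Pow(Add(51, Add(8, Mul(-1, 6))), 2) = Pow(Add(51, Add(8, -6)), 2) = Pow(Add(51, 2), 2) = Pow(53, 2) = 2809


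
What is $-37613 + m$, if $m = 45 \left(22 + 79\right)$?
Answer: $-33068$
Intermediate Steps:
$m = 4545$ ($m = 45 \cdot 101 = 4545$)
$-37613 + m = -37613 + 4545 = -33068$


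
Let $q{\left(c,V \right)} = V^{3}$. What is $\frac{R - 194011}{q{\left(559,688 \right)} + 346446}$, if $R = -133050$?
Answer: $- \frac{327061}{326007118} \approx -0.0010032$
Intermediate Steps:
$\frac{R - 194011}{q{\left(559,688 \right)} + 346446} = \frac{-133050 - 194011}{688^{3} + 346446} = - \frac{327061}{325660672 + 346446} = - \frac{327061}{326007118}$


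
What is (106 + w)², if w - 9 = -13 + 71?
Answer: 29929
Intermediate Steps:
w = 67 (w = 9 + (-13 + 71) = 9 + 58 = 67)
(106 + w)² = (106 + 67)² = 173² = 29929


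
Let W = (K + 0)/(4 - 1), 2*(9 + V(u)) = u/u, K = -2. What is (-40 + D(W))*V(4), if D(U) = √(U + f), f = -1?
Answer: 340 - 17*I*√15/6 ≈ 340.0 - 10.973*I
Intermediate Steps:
V(u) = -17/2 (V(u) = -9 + (u/u)/2 = -9 + (½)*1 = -9 + ½ = -17/2)
W = -⅔ (W = (-2 + 0)/(4 - 1) = -2/3 = -2*⅓ = -⅔ ≈ -0.66667)
D(U) = √(-1 + U) (D(U) = √(U - 1) = √(-1 + U))
(-40 + D(W))*V(4) = (-40 + √(-1 - ⅔))*(-17/2) = (-40 + √(-5/3))*(-17/2) = (-40 + I*√15/3)*(-17/2) = 340 - 17*I*√15/6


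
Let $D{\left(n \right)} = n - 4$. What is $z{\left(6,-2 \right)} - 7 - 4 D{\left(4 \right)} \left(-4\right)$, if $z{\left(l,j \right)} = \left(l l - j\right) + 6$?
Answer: $44$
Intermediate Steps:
$D{\left(n \right)} = -4 + n$
$z{\left(l,j \right)} = 6 + l^{2} - j$ ($z{\left(l,j \right)} = \left(l^{2} - j\right) + 6 = 6 + l^{2} - j$)
$z{\left(6,-2 \right)} - 7 - 4 D{\left(4 \right)} \left(-4\right) = \left(6 + 6^{2} - -2\right) - 7 - 4 \left(-4 + 4\right) \left(-4\right) = \left(6 + 36 + 2\right) - 7 \left(-4\right) 0 \left(-4\right) = 44 - 7 \cdot 0 \left(-4\right) = 44 - 0 = 44 + 0 = 44$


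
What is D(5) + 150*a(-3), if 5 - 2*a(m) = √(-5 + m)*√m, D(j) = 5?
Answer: 380 + 150*√6 ≈ 747.42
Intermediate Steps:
a(m) = 5/2 - √m*√(-5 + m)/2 (a(m) = 5/2 - √(-5 + m)*√m/2 = 5/2 - √m*√(-5 + m)/2)
D(5) + 150*a(-3) = 5 + 150*(5/2 - √(-3)*√(-5 - 3)/2) = 5 + 150*(5/2 - I*√3*√(-8)/2) = 5 + 150*(5/2 - I*√3*2*I*√2/2) = 5 + 150*(5/2 + √6) = 5 + (375 + 150*√6) = 380 + 150*√6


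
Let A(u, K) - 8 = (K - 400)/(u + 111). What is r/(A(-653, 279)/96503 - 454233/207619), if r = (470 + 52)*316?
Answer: -1791285381167526288/23757561823975 ≈ -75399.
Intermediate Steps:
A(u, K) = 8 + (-400 + K)/(111 + u) (A(u, K) = 8 + (K - 400)/(u + 111) = 8 + (-400 + K)/(111 + u))
r = 164952 (r = 522*316 = 164952)
r/(A(-653, 279)/96503 - 454233/207619) = 164952/(((488 + 279 + 8*(-653))/(111 - 653))/96503 - 454233/207619) = 164952/(((488 + 279 - 5224)/(-542))*(1/96503) - 454233*1/207619) = 164952/(-1/542*(-4457)*(1/96503) - 454233/207619) = 164952/((4457/542)*(1/96503) - 454233/207619) = 164952/(4457/52304626 - 454233/207619) = 164952/(-23757561823975/10859434145494) = 164952*(-10859434145494/23757561823975) = -1791285381167526288/23757561823975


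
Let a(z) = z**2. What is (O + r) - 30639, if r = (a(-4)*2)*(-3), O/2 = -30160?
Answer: -91055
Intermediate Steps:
O = -60320 (O = 2*(-30160) = -60320)
r = -96 (r = ((-4)**2*2)*(-3) = (16*2)*(-3) = 32*(-3) = -96)
(O + r) - 30639 = (-60320 - 96) - 30639 = -60416 - 30639 = -91055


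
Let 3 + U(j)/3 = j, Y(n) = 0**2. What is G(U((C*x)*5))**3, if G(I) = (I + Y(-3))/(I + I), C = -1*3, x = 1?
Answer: 1/8 ≈ 0.12500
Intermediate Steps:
C = -3
Y(n) = 0
U(j) = -9 + 3*j
G(I) = 1/2 (G(I) = (I + 0)/(I + I) = I/((2*I)) = I*(1/(2*I)) = 1/2)
G(U((C*x)*5))**3 = (1/2)**3 = 1/8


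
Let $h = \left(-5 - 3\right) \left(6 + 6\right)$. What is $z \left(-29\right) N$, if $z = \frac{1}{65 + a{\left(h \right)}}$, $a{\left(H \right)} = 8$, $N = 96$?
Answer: $- \frac{2784}{73} \approx -38.137$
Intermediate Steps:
$h = -96$ ($h = \left(-8\right) 12 = -96$)
$z = \frac{1}{73}$ ($z = \frac{1}{65 + 8} = \frac{1}{73} \approx 0.013699$)
$z \left(-29\right) N = \frac{1}{73} \left(-29\right) 96 = \left(- \frac{29}{73}\right) 96 = - \frac{2784}{73}$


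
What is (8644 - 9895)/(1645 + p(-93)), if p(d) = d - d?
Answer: -1251/1645 ≈ -0.76049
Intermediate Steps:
p(d) = 0
(8644 - 9895)/(1645 + p(-93)) = (8644 - 9895)/(1645 + 0) = -1251/1645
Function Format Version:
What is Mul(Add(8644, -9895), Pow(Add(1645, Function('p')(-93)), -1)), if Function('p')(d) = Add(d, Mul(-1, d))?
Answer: Rational(-1251, 1645) ≈ -0.76049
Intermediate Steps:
Function('p')(d) = 0
Mul(Add(8644, -9895), Pow(Add(1645, Function('p')(-93)), -1)) = Mul(Add(8644, -9895), Pow(Add(1645, 0), -1)) = Mul(-1251, Pow(1645, -1)) = Mul(-1251, Rational(1, 1645)) = Rational(-1251, 1645)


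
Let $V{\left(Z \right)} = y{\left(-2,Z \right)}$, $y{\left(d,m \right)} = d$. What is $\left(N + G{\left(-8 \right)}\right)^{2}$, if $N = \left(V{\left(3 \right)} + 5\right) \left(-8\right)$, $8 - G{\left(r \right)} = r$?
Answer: $64$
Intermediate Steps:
$G{\left(r \right)} = 8 - r$
$V{\left(Z \right)} = -2$
$N = -24$ ($N = \left(-2 + 5\right) \left(-8\right) = 3 \left(-8\right) = -24$)
$\left(N + G{\left(-8 \right)}\right)^{2} = \left(-24 + \left(8 - -8\right)\right)^{2} = \left(-24 + \left(8 + 8\right)\right)^{2} = \left(-24 + 16\right)^{2} = \left(-8\right)^{2} = 64$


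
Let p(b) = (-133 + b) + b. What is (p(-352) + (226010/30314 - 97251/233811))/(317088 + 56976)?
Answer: -980424732017/441878477396976 ≈ -0.0022188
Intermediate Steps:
p(b) = -133 + 2*b
(p(-352) + (226010/30314 - 97251/233811))/(317088 + 56976) = ((-133 + 2*(-352)) + (226010/30314 - 97251/233811))/(317088 + 56976) = ((-133 - 704) + (226010*(1/30314) - 97251*1/233811))/374064 = (-837 + (113005/15157 - 32417/77937))*(1/374064) = (-837 + 8315926216/1181291109)*(1/374064) = -980424732017/1181291109*1/374064 = -980424732017/441878477396976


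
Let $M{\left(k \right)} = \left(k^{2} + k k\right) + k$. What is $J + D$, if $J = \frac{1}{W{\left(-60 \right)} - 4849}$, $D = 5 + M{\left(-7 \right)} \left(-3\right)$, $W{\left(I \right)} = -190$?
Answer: $- \frac{1350453}{5039} \approx -268.0$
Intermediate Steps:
$M{\left(k \right)} = k + 2 k^{2}$ ($M{\left(k \right)} = \left(k^{2} + k^{2}\right) + k = 2 k^{2} + k = k + 2 k^{2}$)
$D = -268$ ($D = 5 + - 7 \left(1 + 2 \left(-7\right)\right) \left(-3\right) = 5 + - 7 \left(1 - 14\right) \left(-3\right) = 5 + \left(-7\right) \left(-13\right) \left(-3\right) = 5 + 91 \left(-3\right) = 5 - 273 = -268$)
$J = - \frac{1}{5039}$ ($J = \frac{1}{-190 - 4849} = \frac{1}{-5039} = - \frac{1}{5039} \approx -0.00019845$)
$J + D = - \frac{1}{5039} - 268 = - \frac{1350453}{5039}$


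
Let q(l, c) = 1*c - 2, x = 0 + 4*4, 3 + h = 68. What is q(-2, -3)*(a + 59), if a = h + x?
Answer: -700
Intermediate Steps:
h = 65 (h = -3 + 68 = 65)
x = 16 (x = 0 + 16 = 16)
q(l, c) = -2 + c (q(l, c) = c - 2 = -2 + c)
a = 81 (a = 65 + 16 = 81)
q(-2, -3)*(a + 59) = (-2 - 3)*(81 + 59) = -5*140 = -700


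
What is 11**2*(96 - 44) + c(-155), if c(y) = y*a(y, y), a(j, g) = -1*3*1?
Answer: 6757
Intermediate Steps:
a(j, g) = -3 (a(j, g) = -3*1 = -3)
c(y) = -3*y (c(y) = y*(-3) = -3*y)
11**2*(96 - 44) + c(-155) = 11**2*(96 - 44) - 3*(-155) = 121*52 + 465 = 6292 + 465 = 6757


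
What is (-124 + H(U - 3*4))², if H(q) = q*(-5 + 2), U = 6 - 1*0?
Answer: 11236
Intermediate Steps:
U = 6 (U = 6 + 0 = 6)
H(q) = -3*q (H(q) = q*(-3) = -3*q)
(-124 + H(U - 3*4))² = (-124 - 3*(6 - 3*4))² = (-124 - 3*(6 - 12))² = (-124 - 3*(-6))² = (-124 + 18)² = (-106)² = 11236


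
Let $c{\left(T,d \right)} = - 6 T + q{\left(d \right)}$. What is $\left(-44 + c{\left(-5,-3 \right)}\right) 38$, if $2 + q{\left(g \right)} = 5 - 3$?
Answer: $-532$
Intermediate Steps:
$q{\left(g \right)} = 0$ ($q{\left(g \right)} = -2 + \left(5 - 3\right) = -2 + 2 = 0$)
$c{\left(T,d \right)} = - 6 T$ ($c{\left(T,d \right)} = - 6 T + 0 = - 6 T$)
$\left(-44 + c{\left(-5,-3 \right)}\right) 38 = \left(-44 - -30\right) 38 = \left(-44 + 30\right) 38 = \left(-14\right) 38 = -532$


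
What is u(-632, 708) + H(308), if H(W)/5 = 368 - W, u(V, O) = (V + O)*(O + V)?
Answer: 6076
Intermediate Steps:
u(V, O) = (O + V)² (u(V, O) = (O + V)*(O + V) = (O + V)²)
H(W) = 1840 - 5*W (H(W) = 5*(368 - W) = 1840 - 5*W)
u(-632, 708) + H(308) = (708 - 632)² + (1840 - 5*308) = 76² + (1840 - 1540) = 5776 + 300 = 6076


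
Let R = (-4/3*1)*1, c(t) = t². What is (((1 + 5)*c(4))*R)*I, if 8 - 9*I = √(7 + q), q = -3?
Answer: -256/3 ≈ -85.333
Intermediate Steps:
I = ⅔ (I = 8/9 - √(7 - 3)/9 = 8/9 - √4/9 = 8/9 - ⅑*2 = 8/9 - 2/9 = ⅔ ≈ 0.66667)
R = -4/3 (R = (-4*⅓*1)*1 = -4/3*1*1 = -4/3*1 = -4/3 ≈ -1.3333)
(((1 + 5)*c(4))*R)*I = (((1 + 5)*4²)*(-4/3))*(⅔) = ((6*16)*(-4/3))*(⅔) = (96*(-4/3))*(⅔) = -128*⅔ = -256/3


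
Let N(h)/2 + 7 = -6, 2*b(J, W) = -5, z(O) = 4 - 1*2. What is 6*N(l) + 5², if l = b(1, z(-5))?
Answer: -131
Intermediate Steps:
z(O) = 2 (z(O) = 4 - 2 = 2)
b(J, W) = -5/2 (b(J, W) = (½)*(-5) = -5/2)
l = -5/2 ≈ -2.5000
N(h) = -26 (N(h) = -14 + 2*(-6) = -14 - 12 = -26)
6*N(l) + 5² = 6*(-26) + 5² = -156 + 25 = -131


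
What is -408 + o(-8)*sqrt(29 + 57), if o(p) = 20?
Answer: -408 + 20*sqrt(86) ≈ -222.53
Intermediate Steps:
-408 + o(-8)*sqrt(29 + 57) = -408 + 20*sqrt(29 + 57) = -408 + 20*sqrt(86)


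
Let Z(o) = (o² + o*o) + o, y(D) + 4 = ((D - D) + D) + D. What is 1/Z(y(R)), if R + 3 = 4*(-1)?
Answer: 1/630 ≈ 0.0015873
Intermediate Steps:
R = -7 (R = -3 + 4*(-1) = -3 - 4 = -7)
y(D) = -4 + 2*D (y(D) = -4 + (((D - D) + D) + D) = -4 + ((0 + D) + D) = -4 + (D + D) = -4 + 2*D)
Z(o) = o + 2*o² (Z(o) = (o² + o²) + o = 2*o² + o = o + 2*o²)
1/Z(y(R)) = 1/((-4 + 2*(-7))*(1 + 2*(-4 + 2*(-7)))) = 1/((-4 - 14)*(1 + 2*(-4 - 14))) = 1/(-18*(1 + 2*(-18))) = 1/(-18*(1 - 36)) = 1/(-18*(-35)) = 1/630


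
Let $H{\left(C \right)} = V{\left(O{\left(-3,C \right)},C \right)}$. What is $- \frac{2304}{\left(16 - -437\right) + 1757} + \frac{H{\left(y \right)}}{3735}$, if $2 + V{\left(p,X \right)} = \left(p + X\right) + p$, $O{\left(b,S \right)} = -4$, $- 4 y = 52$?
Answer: $- \frac{865627}{825435} \approx -1.0487$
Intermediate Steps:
$y = -13$ ($y = \left(- \frac{1}{4}\right) 52 = -13$)
$V{\left(p,X \right)} = -2 + X + 2 p$ ($V{\left(p,X \right)} = -2 + \left(\left(p + X\right) + p\right) = -2 + \left(\left(X + p\right) + p\right) = -2 + \left(X + 2 p\right) = -2 + X + 2 p$)
$H{\left(C \right)} = -10 + C$ ($H{\left(C \right)} = -2 + C + 2 \left(-4\right) = -2 + C - 8 = -10 + C$)
$- \frac{2304}{\left(16 - -437\right) + 1757} + \frac{H{\left(y \right)}}{3735} = - \frac{2304}{\left(16 - -437\right) + 1757} + \frac{-10 - 13}{3735} = - \frac{2304}{\left(16 + 437\right) + 1757} - \frac{23}{3735} = - \frac{2304}{453 + 1757} - \frac{23}{3735} = - \frac{2304}{2210} - \frac{23}{3735} = \left(-2304\right) \frac{1}{2210} - \frac{23}{3735} = - \frac{1152}{1105} - \frac{23}{3735} = - \frac{865627}{825435}$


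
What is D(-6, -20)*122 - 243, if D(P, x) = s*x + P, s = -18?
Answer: 42945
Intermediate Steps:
D(P, x) = P - 18*x (D(P, x) = -18*x + P = P - 18*x)
D(-6, -20)*122 - 243 = (-6 - 18*(-20))*122 - 243 = (-6 + 360)*122 - 243 = 354*122 - 243 = 43188 - 243 = 42945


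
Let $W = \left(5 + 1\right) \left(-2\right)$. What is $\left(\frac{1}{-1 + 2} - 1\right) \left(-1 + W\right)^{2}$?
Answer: $0$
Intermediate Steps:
$W = -12$ ($W = 6 \left(-2\right) = -12$)
$\left(\frac{1}{-1 + 2} - 1\right) \left(-1 + W\right)^{2} = \left(\frac{1}{-1 + 2} - 1\right) \left(-1 - 12\right)^{2} = \left(1^{-1} - 1\right) \left(-13\right)^{2} = \left(1 - 1\right) 169 = 0 \cdot 169 = 0$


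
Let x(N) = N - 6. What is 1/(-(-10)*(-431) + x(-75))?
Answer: -1/4391 ≈ -0.00022774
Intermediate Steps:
x(N) = -6 + N
1/(-(-10)*(-431) + x(-75)) = 1/(-(-10)*(-431) + (-6 - 75)) = 1/(-10*431 - 81) = 1/(-4310 - 81) = 1/(-4391) = -1/4391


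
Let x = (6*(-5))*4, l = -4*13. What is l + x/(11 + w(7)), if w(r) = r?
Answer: -176/3 ≈ -58.667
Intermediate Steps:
l = -52
x = -120 (x = -30*4 = -120)
l + x/(11 + w(7)) = -52 - 120/(11 + 7) = -52 - 120/18 = -52 - 120*1/18 = -52 - 20/3 = -176/3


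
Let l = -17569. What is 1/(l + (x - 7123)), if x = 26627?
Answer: 1/1935 ≈ 0.00051680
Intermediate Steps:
1/(l + (x - 7123)) = 1/(-17569 + (26627 - 7123)) = 1/(-17569 + 19504) = 1/1935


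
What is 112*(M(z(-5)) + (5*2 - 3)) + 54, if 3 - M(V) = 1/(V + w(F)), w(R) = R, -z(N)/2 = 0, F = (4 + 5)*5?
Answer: 52718/45 ≈ 1171.5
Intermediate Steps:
F = 45 (F = 9*5 = 45)
z(N) = 0 (z(N) = -2*0 = 0)
M(V) = 3 - 1/(45 + V) (M(V) = 3 - 1/(V + 45) = 3 - 1/(45 + V))
112*(M(z(-5)) + (5*2 - 3)) + 54 = 112*((134 + 3*0)/(45 + 0) + (5*2 - 3)) + 54 = 112*((134 + 0)/45 + (10 - 3)) + 54 = 112*((1/45)*134 + 7) + 54 = 112*(134/45 + 7) + 54 = 112*(449/45) + 54 = 50288/45 + 54 = 52718/45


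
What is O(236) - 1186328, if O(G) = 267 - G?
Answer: -1186297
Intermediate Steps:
O(236) - 1186328 = (267 - 1*236) - 1186328 = (267 - 236) - 1186328 = 31 - 1186328 = -1186297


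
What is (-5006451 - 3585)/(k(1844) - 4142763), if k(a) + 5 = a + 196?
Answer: 1252509/1035182 ≈ 1.2099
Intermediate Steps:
k(a) = 191 + a (k(a) = -5 + (a + 196) = -5 + (196 + a) = 191 + a)
(-5006451 - 3585)/(k(1844) - 4142763) = (-5006451 - 3585)/((191 + 1844) - 4142763) = -5010036/(2035 - 4142763) = -5010036/(-4140728) = -5010036*(-1/4140728) = 1252509/1035182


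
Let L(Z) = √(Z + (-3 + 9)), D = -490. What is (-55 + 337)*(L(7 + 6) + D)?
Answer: -138180 + 282*√19 ≈ -1.3695e+5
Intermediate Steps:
L(Z) = √(6 + Z) (L(Z) = √(Z + 6) = √(6 + Z))
(-55 + 337)*(L(7 + 6) + D) = (-55 + 337)*(√(6 + (7 + 6)) - 490) = 282*(√(6 + 13) - 490) = 282*(√19 - 490) = 282*(-490 + √19) = -138180 + 282*√19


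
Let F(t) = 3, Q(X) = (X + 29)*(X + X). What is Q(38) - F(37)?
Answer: 5089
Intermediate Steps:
Q(X) = 2*X*(29 + X) (Q(X) = (29 + X)*(2*X) = 2*X*(29 + X))
Q(38) - F(37) = 2*38*(29 + 38) - 1*3 = 2*38*67 - 3 = 5092 - 3 = 5089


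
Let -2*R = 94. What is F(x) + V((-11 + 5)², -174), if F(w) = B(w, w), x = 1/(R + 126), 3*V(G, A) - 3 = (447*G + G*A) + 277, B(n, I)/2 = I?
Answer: 798538/237 ≈ 3369.4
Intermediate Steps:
B(n, I) = 2*I
R = -47 (R = -½*94 = -47)
V(G, A) = 280/3 + 149*G + A*G/3 (V(G, A) = 1 + ((447*G + G*A) + 277)/3 = 1 + ((447*G + A*G) + 277)/3 = 1 + (277 + 447*G + A*G)/3 = 1 + (277/3 + 149*G + A*G/3) = 280/3 + 149*G + A*G/3)
x = 1/79 (x = 1/(-47 + 126) = 1/79 ≈ 0.012658)
F(w) = 2*w
F(x) + V((-11 + 5)², -174) = 2*(1/79) + (280/3 + 149*(-11 + 5)² + (⅓)*(-174)*(-11 + 5)²) = 2/79 + (280/3 + 149*(-6)² + (⅓)*(-174)*(-6)²) = 2/79 + (280/3 + 149*36 + (⅓)*(-174)*36) = 2/79 + (280/3 + 5364 - 2088) = 2/79 + 10108/3 = 798538/237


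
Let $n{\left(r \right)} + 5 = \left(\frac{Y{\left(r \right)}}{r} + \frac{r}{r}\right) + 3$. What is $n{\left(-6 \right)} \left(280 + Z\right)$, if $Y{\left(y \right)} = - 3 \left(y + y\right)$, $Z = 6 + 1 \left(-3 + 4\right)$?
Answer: $-2009$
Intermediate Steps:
$Z = 7$ ($Z = 6 + 1 \cdot 1 = 6 + 1 = 7$)
$Y{\left(y \right)} = - 6 y$ ($Y{\left(y \right)} = - 3 \cdot 2 y = - 6 y$)
$n{\left(r \right)} = -7$ ($n{\left(r \right)} = -5 + \left(\left(\frac{\left(-6\right) r}{r} + \frac{r}{r}\right) + 3\right) = -5 + \left(\left(-6 + 1\right) + 3\right) = -5 + \left(-5 + 3\right) = -5 - 2 = -7$)
$n{\left(-6 \right)} \left(280 + Z\right) = - 7 \left(280 + 7\right) = \left(-7\right) 287 = -2009$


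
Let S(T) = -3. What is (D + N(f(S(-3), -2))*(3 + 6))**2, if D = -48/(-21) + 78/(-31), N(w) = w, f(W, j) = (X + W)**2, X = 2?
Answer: 3621409/47089 ≈ 76.906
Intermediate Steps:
f(W, j) = (2 + W)**2
D = -50/217 (D = -48*(-1/21) + 78*(-1/31) = 16/7 - 78/31 = -50/217 ≈ -0.23041)
(D + N(f(S(-3), -2))*(3 + 6))**2 = (-50/217 + (2 - 3)**2*(3 + 6))**2 = (-50/217 + (-1)**2*9)**2 = (-50/217 + 1*9)**2 = (-50/217 + 9)**2 = (1903/217)**2 = 3621409/47089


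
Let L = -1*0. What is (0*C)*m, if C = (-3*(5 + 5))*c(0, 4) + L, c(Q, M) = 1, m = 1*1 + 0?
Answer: 0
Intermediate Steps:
m = 1 (m = 1 + 0 = 1)
L = 0
C = -30 (C = -3*(5 + 5)*1 + 0 = -3*10*1 + 0 = -30*1 + 0 = -30 + 0 = -30)
(0*C)*m = (0*(-30))*1 = 0*1 = 0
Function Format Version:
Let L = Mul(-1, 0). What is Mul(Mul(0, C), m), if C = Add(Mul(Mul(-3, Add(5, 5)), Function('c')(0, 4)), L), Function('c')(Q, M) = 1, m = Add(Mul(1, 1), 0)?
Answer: 0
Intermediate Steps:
m = 1 (m = Add(1, 0) = 1)
L = 0
C = -30 (C = Add(Mul(Mul(-3, Add(5, 5)), 1), 0) = Add(Mul(Mul(-3, 10), 1), 0) = Add(Mul(-30, 1), 0) = Add(-30, 0) = -30)
Mul(Mul(0, C), m) = Mul(Mul(0, -30), 1) = Mul(0, 1) = 0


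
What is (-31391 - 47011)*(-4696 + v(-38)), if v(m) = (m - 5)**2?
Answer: 223210494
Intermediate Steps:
v(m) = (-5 + m)**2
(-31391 - 47011)*(-4696 + v(-38)) = (-31391 - 47011)*(-4696 + (-5 - 38)**2) = -78402*(-4696 + (-43)**2) = -78402*(-4696 + 1849) = -78402*(-2847) = 223210494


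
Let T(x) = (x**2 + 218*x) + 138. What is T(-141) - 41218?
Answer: -51937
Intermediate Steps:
T(x) = 138 + x**2 + 218*x
T(-141) - 41218 = (138 + (-141)**2 + 218*(-141)) - 41218 = (138 + 19881 - 30738) - 41218 = -10719 - 41218 = -51937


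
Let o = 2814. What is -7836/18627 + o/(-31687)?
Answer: -100238570/196744583 ≈ -0.50949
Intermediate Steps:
-7836/18627 + o/(-31687) = -7836/18627 + 2814/(-31687) = -7836*1/18627 + 2814*(-1/31687) = -2612/6209 - 2814/31687 = -100238570/196744583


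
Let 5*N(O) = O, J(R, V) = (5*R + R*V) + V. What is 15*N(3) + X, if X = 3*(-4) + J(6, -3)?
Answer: 6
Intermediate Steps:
J(R, V) = V + 5*R + R*V
X = -3 (X = 3*(-4) + (-3 + 5*6 + 6*(-3)) = -12 + (-3 + 30 - 18) = -12 + 9 = -3)
N(O) = O/5
15*N(3) + X = 15*((1/5)*3) - 3 = 15*(3/5) - 3 = 9 - 3 = 6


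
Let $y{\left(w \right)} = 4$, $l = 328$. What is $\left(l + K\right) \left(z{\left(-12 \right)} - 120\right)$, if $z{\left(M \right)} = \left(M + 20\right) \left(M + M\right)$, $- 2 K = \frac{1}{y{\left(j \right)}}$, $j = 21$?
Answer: $-102297$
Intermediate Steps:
$K = - \frac{1}{8}$ ($K = - \frac{1}{2 \cdot 4} = \left(- \frac{1}{2}\right) \frac{1}{4} = - \frac{1}{8} \approx -0.125$)
$z{\left(M \right)} = 2 M \left(20 + M\right)$ ($z{\left(M \right)} = \left(20 + M\right) 2 M = 2 M \left(20 + M\right)$)
$\left(l + K\right) \left(z{\left(-12 \right)} - 120\right) = \left(328 - \frac{1}{8}\right) \left(2 \left(-12\right) \left(20 - 12\right) - 120\right) = \frac{2623 \left(2 \left(-12\right) 8 - 120\right)}{8} = \frac{2623 \left(-192 - 120\right)}{8} = \frac{2623}{8} \left(-312\right) = -102297$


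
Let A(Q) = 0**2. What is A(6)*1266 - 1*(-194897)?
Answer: 194897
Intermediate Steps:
A(Q) = 0
A(6)*1266 - 1*(-194897) = 0*1266 - 1*(-194897) = 0 + 194897 = 194897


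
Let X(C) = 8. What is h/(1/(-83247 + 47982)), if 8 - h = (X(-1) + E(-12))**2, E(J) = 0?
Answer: 1974840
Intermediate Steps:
h = -56 (h = 8 - (8 + 0)**2 = 8 - 1*8**2 = 8 - 1*64 = 8 - 64 = -56)
h/(1/(-83247 + 47982)) = -56/(1/(-83247 + 47982)) = -56/(1/(-35265)) = -56/(-1/35265) = -56*(-35265) = 1974840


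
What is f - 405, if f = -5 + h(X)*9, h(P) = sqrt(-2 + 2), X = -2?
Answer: -410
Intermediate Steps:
h(P) = 0 (h(P) = sqrt(0) = 0)
f = -5 (f = -5 + 0*9 = -5 + 0 = -5)
f - 405 = -5 - 405 = -410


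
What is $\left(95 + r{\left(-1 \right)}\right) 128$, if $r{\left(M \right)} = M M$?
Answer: $12288$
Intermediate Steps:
$r{\left(M \right)} = M^{2}$
$\left(95 + r{\left(-1 \right)}\right) 128 = \left(95 + \left(-1\right)^{2}\right) 128 = \left(95 + 1\right) 128 = 96 \cdot 128 = 12288$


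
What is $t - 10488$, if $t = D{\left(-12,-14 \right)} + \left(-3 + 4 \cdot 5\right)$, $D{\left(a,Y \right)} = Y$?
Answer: $-10485$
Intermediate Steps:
$t = 3$ ($t = -14 + \left(-3 + 4 \cdot 5\right) = -14 + \left(-3 + 20\right) = -14 + 17 = 3$)
$t - 10488 = 3 - 10488 = -10485$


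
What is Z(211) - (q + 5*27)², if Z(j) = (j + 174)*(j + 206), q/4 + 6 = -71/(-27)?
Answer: 106272344/729 ≈ 1.4578e+5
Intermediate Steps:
q = -364/27 (q = -24 + 4*(-71/(-27)) = -24 + 4*(-71*(-1/27)) = -24 + 4*(71/27) = -24 + 284/27 = -364/27 ≈ -13.481)
Z(j) = (174 + j)*(206 + j)
Z(211) - (q + 5*27)² = (35844 + 211² + 380*211) - (-364/27 + 5*27)² = (35844 + 44521 + 80180) - (-364/27 + 135)² = 160545 - (3281/27)² = 160545 - 1*10764961/729 = 160545 - 10764961/729 = 106272344/729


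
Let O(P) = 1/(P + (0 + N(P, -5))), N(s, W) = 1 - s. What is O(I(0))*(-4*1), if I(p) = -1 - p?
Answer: -4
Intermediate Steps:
O(P) = 1 (O(P) = 1/(P + (0 + (1 - P))) = 1/(P + (1 - P)) = 1/1 = 1)
O(I(0))*(-4*1) = 1*(-4*1) = 1*(-4) = -4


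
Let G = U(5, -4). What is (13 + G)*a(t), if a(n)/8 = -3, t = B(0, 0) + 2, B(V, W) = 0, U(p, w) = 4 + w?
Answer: -312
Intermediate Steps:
G = 0 (G = 4 - 4 = 0)
t = 2 (t = 0 + 2 = 2)
a(n) = -24 (a(n) = 8*(-3) = -24)
(13 + G)*a(t) = (13 + 0)*(-24) = 13*(-24) = -312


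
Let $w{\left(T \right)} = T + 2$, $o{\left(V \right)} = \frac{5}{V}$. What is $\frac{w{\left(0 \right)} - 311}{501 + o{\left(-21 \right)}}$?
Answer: $- \frac{6489}{10516} \approx -0.61706$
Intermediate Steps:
$w{\left(T \right)} = 2 + T$
$\frac{w{\left(0 \right)} - 311}{501 + o{\left(-21 \right)}} = \frac{\left(2 + 0\right) - 311}{501 + \frac{5}{-21}} = \frac{2 - 311}{501 + 5 \left(- \frac{1}{21}\right)} = - \frac{309}{501 - \frac{5}{21}} = - \frac{309}{\frac{10516}{21}} = \left(-309\right) \frac{21}{10516} = - \frac{6489}{10516}$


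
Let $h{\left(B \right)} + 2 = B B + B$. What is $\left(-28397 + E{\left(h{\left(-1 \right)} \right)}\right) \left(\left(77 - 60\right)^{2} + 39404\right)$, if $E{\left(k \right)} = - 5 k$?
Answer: $-1126765191$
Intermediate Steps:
$h{\left(B \right)} = -2 + B + B^{2}$ ($h{\left(B \right)} = -2 + \left(B B + B\right) = -2 + \left(B^{2} + B\right) = -2 + \left(B + B^{2}\right) = -2 + B + B^{2}$)
$E{\left(k \right)} = - 5 k$
$\left(-28397 + E{\left(h{\left(-1 \right)} \right)}\right) \left(\left(77 - 60\right)^{2} + 39404\right) = \left(-28397 - 5 \left(-2 - 1 + \left(-1\right)^{2}\right)\right) \left(\left(77 - 60\right)^{2} + 39404\right) = \left(-28397 - 5 \left(-2 - 1 + 1\right)\right) \left(17^{2} + 39404\right) = \left(-28397 - -10\right) \left(289 + 39404\right) = \left(-28397 + 10\right) 39693 = \left(-28387\right) 39693 = -1126765191$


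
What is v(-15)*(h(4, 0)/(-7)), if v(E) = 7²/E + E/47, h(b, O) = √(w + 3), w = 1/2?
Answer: 1264*√14/4935 ≈ 0.95835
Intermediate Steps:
w = ½ ≈ 0.50000
h(b, O) = √14/2 (h(b, O) = √(½ + 3) = √(7/2) = √14/2)
v(E) = 49/E + E/47 (v(E) = 49/E + E*(1/47) = 49/E + E/47)
v(-15)*(h(4, 0)/(-7)) = (49/(-15) + (1/47)*(-15))*((√14/2)/(-7)) = (49*(-1/15) - 15/47)*((√14/2)*(-⅐)) = (-49/15 - 15/47)*(-√14/14) = -(-1264)*√14/4935 = 1264*√14/4935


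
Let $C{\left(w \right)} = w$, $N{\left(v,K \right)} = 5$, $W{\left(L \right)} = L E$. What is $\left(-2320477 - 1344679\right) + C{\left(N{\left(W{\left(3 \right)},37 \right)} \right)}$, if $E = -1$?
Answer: $-3665151$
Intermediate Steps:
$W{\left(L \right)} = - L$ ($W{\left(L \right)} = L \left(-1\right) = - L$)
$\left(-2320477 - 1344679\right) + C{\left(N{\left(W{\left(3 \right)},37 \right)} \right)} = \left(-2320477 - 1344679\right) + 5 = -3665156 + 5 = -3665151$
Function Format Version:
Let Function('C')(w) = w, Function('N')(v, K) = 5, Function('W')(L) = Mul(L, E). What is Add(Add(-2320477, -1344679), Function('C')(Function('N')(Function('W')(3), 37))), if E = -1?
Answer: -3665151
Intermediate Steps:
Function('W')(L) = Mul(-1, L) (Function('W')(L) = Mul(L, -1) = Mul(-1, L))
Add(Add(-2320477, -1344679), Function('C')(Function('N')(Function('W')(3), 37))) = Add(Add(-2320477, -1344679), 5) = Add(-3665156, 5) = -3665151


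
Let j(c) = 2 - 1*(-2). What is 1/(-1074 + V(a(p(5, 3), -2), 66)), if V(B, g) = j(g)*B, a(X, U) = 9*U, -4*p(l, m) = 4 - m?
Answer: -1/1146 ≈ -0.00087260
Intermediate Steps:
p(l, m) = -1 + m/4 (p(l, m) = -(4 - m)/4 = -1 + m/4)
j(c) = 4 (j(c) = 2 + 2 = 4)
V(B, g) = 4*B
1/(-1074 + V(a(p(5, 3), -2), 66)) = 1/(-1074 + 4*(9*(-2))) = 1/(-1074 + 4*(-18)) = 1/(-1074 - 72) = 1/(-1146) = -1/1146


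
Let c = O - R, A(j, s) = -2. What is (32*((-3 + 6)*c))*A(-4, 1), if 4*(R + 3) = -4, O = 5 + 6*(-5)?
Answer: 4032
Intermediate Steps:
O = -25 (O = 5 - 30 = -25)
R = -4 (R = -3 + (1/4)*(-4) = -3 - 1 = -4)
c = -21 (c = -25 - 1*(-4) = -25 + 4 = -21)
(32*((-3 + 6)*c))*A(-4, 1) = (32*((-3 + 6)*(-21)))*(-2) = (32*(3*(-21)))*(-2) = (32*(-63))*(-2) = -2016*(-2) = 4032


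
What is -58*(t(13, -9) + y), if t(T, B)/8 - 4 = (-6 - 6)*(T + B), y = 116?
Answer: 13688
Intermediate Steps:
t(T, B) = 32 - 96*B - 96*T (t(T, B) = 32 + 8*((-6 - 6)*(T + B)) = 32 + 8*(-12*(B + T)) = 32 + 8*(-12*B - 12*T) = 32 + (-96*B - 96*T) = 32 - 96*B - 96*T)
-58*(t(13, -9) + y) = -58*((32 - 96*(-9) - 96*13) + 116) = -58*((32 + 864 - 1248) + 116) = -58*(-352 + 116) = -58*(-236) = 13688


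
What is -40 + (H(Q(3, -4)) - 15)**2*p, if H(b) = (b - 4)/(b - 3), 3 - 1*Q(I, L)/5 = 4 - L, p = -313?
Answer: -47883113/784 ≈ -61075.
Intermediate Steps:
Q(I, L) = -5 + 5*L (Q(I, L) = 15 - 5*(4 - L) = 15 + (-20 + 5*L) = -5 + 5*L)
H(b) = (-4 + b)/(-3 + b)
-40 + (H(Q(3, -4)) - 15)**2*p = -40 + ((-4 + (-5 + 5*(-4)))/(-3 + (-5 + 5*(-4))) - 15)**2*(-313) = -40 + ((-4 + (-5 - 20))/(-3 + (-5 - 20)) - 15)**2*(-313) = -40 + ((-4 - 25)/(-3 - 25) - 15)**2*(-313) = -40 + (-29/(-28) - 15)**2*(-313) = -40 + (-1/28*(-29) - 15)**2*(-313) = -40 + (29/28 - 15)**2*(-313) = -40 + (-391/28)**2*(-313) = -40 + (152881/784)*(-313) = -40 - 47851753/784 = -47883113/784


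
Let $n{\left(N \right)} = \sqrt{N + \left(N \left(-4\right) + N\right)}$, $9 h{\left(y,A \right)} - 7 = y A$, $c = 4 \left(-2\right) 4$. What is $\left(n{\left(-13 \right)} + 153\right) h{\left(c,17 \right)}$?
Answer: $-9129 - \frac{179 \sqrt{26}}{3} \approx -9433.2$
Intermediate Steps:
$c = -32$ ($c = \left(-8\right) 4 = -32$)
$h{\left(y,A \right)} = \frac{7}{9} + \frac{A y}{9}$ ($h{\left(y,A \right)} = \frac{7}{9} + \frac{y A}{9} = \frac{7}{9} + \frac{A y}{9}$)
$n{\left(N \right)} = \sqrt{2} \sqrt{- N}$ ($n{\left(N \right)} = \sqrt{N + \left(- 4 N + N\right)} = \sqrt{N - 3 N} = \sqrt{- 2 N} = \sqrt{2} \sqrt{- N}$)
$\left(n{\left(-13 \right)} + 153\right) h{\left(c,17 \right)} = \left(\sqrt{2} \sqrt{\left(-1\right) \left(-13\right)} + 153\right) \left(\frac{7}{9} + \frac{1}{9} \cdot 17 \left(-32\right)\right) = \left(\sqrt{2} \sqrt{13} + 153\right) \left(\frac{7}{9} - \frac{544}{9}\right) = \left(\sqrt{26} + 153\right) \left(- \frac{179}{3}\right) = \left(153 + \sqrt{26}\right) \left(- \frac{179}{3}\right) = -9129 - \frac{179 \sqrt{26}}{3}$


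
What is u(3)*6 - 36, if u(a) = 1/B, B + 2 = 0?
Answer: -39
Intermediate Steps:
B = -2 (B = -2 + 0 = -2)
u(a) = -1/2 (u(a) = 1/(-2) = -1/2)
u(3)*6 - 36 = -1/2*6 - 36 = -3 - 36 = -39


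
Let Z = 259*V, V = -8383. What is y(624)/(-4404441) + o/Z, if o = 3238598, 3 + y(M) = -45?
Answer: -4754703198754/3187636361959 ≈ -1.4916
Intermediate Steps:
y(M) = -48 (y(M) = -3 - 45 = -48)
Z = -2171197 (Z = 259*(-8383) = -2171197)
y(624)/(-4404441) + o/Z = -48/(-4404441) + 3238598/(-2171197) = -48*(-1/4404441) + 3238598*(-1/2171197) = 16/1468147 - 3238598/2171197 = -4754703198754/3187636361959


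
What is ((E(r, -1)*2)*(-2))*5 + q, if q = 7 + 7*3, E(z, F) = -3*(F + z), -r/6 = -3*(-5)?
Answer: -5432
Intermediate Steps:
r = -90 (r = -(-18)*(-5) = -6*15 = -90)
E(z, F) = -3*F - 3*z
q = 28 (q = 7 + 21 = 28)
((E(r, -1)*2)*(-2))*5 + q = (((-3*(-1) - 3*(-90))*2)*(-2))*5 + 28 = (((3 + 270)*2)*(-2))*5 + 28 = ((273*2)*(-2))*5 + 28 = (546*(-2))*5 + 28 = -1092*5 + 28 = -5460 + 28 = -5432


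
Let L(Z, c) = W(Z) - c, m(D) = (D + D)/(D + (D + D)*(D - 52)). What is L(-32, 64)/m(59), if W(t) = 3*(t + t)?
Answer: -1920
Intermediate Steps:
W(t) = 6*t (W(t) = 3*(2*t) = 6*t)
m(D) = 2*D/(D + 2*D*(-52 + D)) (m(D) = (2*D)/(D + (2*D)*(-52 + D)) = (2*D)/(D + 2*D*(-52 + D)) = 2*D/(D + 2*D*(-52 + D)))
L(Z, c) = -c + 6*Z (L(Z, c) = 6*Z - c = -c + 6*Z)
L(-32, 64)/m(59) = (-1*64 + 6*(-32))/((2/(-103 + 2*59))) = (-64 - 192)/((2/(-103 + 118))) = -256/(2/15) = -256/(2*(1/15)) = -256/2/15 = -256*15/2 = -1920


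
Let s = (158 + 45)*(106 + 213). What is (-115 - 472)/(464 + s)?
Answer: -587/65221 ≈ -0.0090002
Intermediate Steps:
s = 64757 (s = 203*319 = 64757)
(-115 - 472)/(464 + s) = (-115 - 472)/(464 + 64757) = -587/65221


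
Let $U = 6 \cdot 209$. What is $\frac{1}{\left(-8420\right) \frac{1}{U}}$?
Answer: $- \frac{627}{4210} \approx -0.14893$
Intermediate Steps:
$U = 1254$
$\frac{1}{\left(-8420\right) \frac{1}{U}} = \frac{1}{\left(-8420\right) \frac{1}{1254}} = \frac{1}{- \frac{4210}{627}} = - \frac{627}{4210}$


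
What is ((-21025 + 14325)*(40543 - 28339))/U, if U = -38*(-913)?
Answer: -40883400/17347 ≈ -2356.8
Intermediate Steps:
U = 34694
((-21025 + 14325)*(40543 - 28339))/U = ((-21025 + 14325)*(40543 - 28339))/34694 = -6700*12204*(1/34694) = -81766800*1/34694 = -40883400/17347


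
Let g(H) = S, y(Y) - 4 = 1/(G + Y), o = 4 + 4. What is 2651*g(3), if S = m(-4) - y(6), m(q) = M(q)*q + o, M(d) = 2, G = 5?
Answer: -10845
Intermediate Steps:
o = 8
y(Y) = 4 + 1/(5 + Y)
m(q) = 8 + 2*q (m(q) = 2*q + 8 = 8 + 2*q)
S = -45/11 (S = (8 + 2*(-4)) - (21 + 4*6)/(5 + 6) = (8 - 8) - (21 + 24)/11 = 0 - 45/11 = -45/11 ≈ -4.0909)
g(H) = -45/11
2651*g(3) = 2651*(-45/11) = -10845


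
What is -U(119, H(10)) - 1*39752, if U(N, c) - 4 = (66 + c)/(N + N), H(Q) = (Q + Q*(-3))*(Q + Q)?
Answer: -4730797/119 ≈ -39755.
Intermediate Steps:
H(Q) = -4*Q**2 (H(Q) = (Q - 3*Q)*(2*Q) = (-2*Q)*(2*Q) = -4*Q**2)
U(N, c) = 4 + (66 + c)/(2*N) (U(N, c) = 4 + (66 + c)/(N + N) = 4 + (66 + c)/((2*N)) = 4 + (66 + c)*(1/(2*N)) = 4 + (66 + c)/(2*N))
-U(119, H(10)) - 1*39752 = -(66 - 4*10**2 + 8*119)/(2*119) - 1*39752 = -(66 - 4*100 + 952)/(2*119) - 39752 = -(66 - 400 + 952)/(2*119) - 39752 = -618/(2*119) - 39752 = -1*309/119 - 39752 = -309/119 - 39752 = -4730797/119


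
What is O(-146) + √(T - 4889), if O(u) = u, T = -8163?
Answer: -146 + 2*I*√3263 ≈ -146.0 + 114.25*I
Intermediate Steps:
O(-146) + √(T - 4889) = -146 + √(-8163 - 4889) = -146 + √(-13052) = -146 + 2*I*√3263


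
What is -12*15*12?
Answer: -2160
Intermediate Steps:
-12*15*12 = -180*12 = -2160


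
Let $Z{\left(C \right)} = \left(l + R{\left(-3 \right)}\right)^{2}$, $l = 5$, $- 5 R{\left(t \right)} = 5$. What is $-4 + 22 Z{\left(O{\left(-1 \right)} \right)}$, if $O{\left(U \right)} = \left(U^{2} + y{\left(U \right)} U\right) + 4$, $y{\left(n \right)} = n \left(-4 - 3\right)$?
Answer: $348$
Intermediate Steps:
$R{\left(t \right)} = -1$ ($R{\left(t \right)} = \left(- \frac{1}{5}\right) 5 = -1$)
$y{\left(n \right)} = - 7 n$ ($y{\left(n \right)} = n \left(-7\right) = - 7 n$)
$O{\left(U \right)} = 4 - 6 U^{2}$ ($O{\left(U \right)} = \left(U^{2} + - 7 U U\right) + 4 = \left(U^{2} - 7 U^{2}\right) + 4 = - 6 U^{2} + 4 = 4 - 6 U^{2}$)
$Z{\left(C \right)} = 16$ ($Z{\left(C \right)} = \left(5 - 1\right)^{2} = 4^{2} = 16$)
$-4 + 22 Z{\left(O{\left(-1 \right)} \right)} = -4 + 22 \cdot 16 = -4 + 352 = 348$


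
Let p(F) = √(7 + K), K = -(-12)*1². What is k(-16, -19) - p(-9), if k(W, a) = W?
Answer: -16 - √19 ≈ -20.359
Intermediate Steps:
K = 12 (K = -(-12) = -3*(-4) = 12)
p(F) = √19 (p(F) = √(7 + 12) = √19)
k(-16, -19) - p(-9) = -16 - √19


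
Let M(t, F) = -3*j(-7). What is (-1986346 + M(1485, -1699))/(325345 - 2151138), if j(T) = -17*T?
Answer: 1986703/1825793 ≈ 1.0881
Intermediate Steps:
M(t, F) = -357 (M(t, F) = -(-51)*(-7) = -3*119 = -357)
(-1986346 + M(1485, -1699))/(325345 - 2151138) = (-1986346 - 357)/(325345 - 2151138) = -1986703/(-1825793) = -1986703*(-1/1825793) = 1986703/1825793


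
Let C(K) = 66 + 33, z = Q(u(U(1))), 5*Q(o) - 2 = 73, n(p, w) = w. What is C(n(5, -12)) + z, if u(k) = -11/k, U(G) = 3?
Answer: 114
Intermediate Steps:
Q(o) = 15 (Q(o) = ⅖ + (⅕)*73 = ⅖ + 73/5 = 15)
z = 15
C(K) = 99
C(n(5, -12)) + z = 99 + 15 = 114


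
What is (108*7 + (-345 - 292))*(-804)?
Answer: -95676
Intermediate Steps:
(108*7 + (-345 - 292))*(-804) = (756 - 637)*(-804) = 119*(-804) = -95676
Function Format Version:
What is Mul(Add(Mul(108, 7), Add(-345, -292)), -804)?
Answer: -95676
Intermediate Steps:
Mul(Add(Mul(108, 7), Add(-345, -292)), -804) = Mul(Add(756, -637), -804) = Mul(119, -804) = -95676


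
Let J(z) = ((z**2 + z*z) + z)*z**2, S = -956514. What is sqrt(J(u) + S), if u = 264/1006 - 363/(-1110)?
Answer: I*sqrt(286886408404173293892497667)/17318466050 ≈ 978.02*I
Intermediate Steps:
u = 109703/186110 (u = 264*(1/1006) - 363*(-1/1110) = 132/503 + 121/370 = 109703/186110 ≈ 0.58945)
J(z) = z**2*(z + 2*z**2) (J(z) = ((z**2 + z**2) + z)*z**2 = (2*z**2 + z)*z**2 = (z + 2*z**2)*z**2 = z**2*(z + 2*z**2))
sqrt(J(u) + S) = sqrt((109703/186110)**3*(1 + 2*(109703/186110)) - 956514) = sqrt(1320247982771927*(1 + 109703/93055)/6446279433131000 - 956514) = sqrt((1320247982771927/6446279433131000)*(202758/93055) - 956514) = sqrt(133845420245435187333/299929266325002602500 - 956514) = sqrt(-286886408404173293892497667/299929266325002602500) = I*sqrt(286886408404173293892497667)/17318466050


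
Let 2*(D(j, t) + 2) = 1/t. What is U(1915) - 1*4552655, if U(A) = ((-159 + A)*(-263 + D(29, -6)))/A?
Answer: -26156399434/5745 ≈ -4.5529e+6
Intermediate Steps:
D(j, t) = -2 + 1/(2*t)
U(A) = (168593/4 - 3181*A/12)/A (U(A) = ((-159 + A)*(-263 + (-2 + (½)/(-6))))/A = ((-159 + A)*(-263 + (-2 + (½)*(-⅙))))/A = ((-159 + A)*(-263 + (-2 - 1/12)))/A = ((-159 + A)*(-263 - 25/12))/A = ((-159 + A)*(-3181/12))/A = (168593/4 - 3181*A/12)/A)
U(1915) - 1*4552655 = (3181/12)*(159 - 1*1915)/1915 - 1*4552655 = (3181/12)*(1/1915)*(159 - 1915) - 4552655 = (3181/12)*(1/1915)*(-1756) - 4552655 = -1396459/5745 - 4552655 = -26156399434/5745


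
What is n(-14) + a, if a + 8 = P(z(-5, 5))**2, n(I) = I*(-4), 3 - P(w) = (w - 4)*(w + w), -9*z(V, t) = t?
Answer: 342817/6561 ≈ 52.251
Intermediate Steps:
z(V, t) = -t/9
P(w) = 3 - 2*w*(-4 + w) (P(w) = 3 - (w - 4)*(w + w) = 3 - (-4 + w)*2*w = 3 - 2*w*(-4 + w))
n(I) = -4*I
a = -24599/6561 (a = -8 + (3 - 2*(-1/9*5)**2 + 8*(-1/9*5))**2 = -8 + (3 - 2*(-5/9)**2 + 8*(-5/9))**2 = -8 + (3 - 2*25/81 - 40/9)**2 = -8 + (3 - 50/81 - 40/9)**2 = -8 + (-167/81)**2 = -8 + 27889/6561 = -24599/6561 ≈ -3.7493)
n(-14) + a = -4*(-14) - 24599/6561 = 56 - 24599/6561 = 342817/6561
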